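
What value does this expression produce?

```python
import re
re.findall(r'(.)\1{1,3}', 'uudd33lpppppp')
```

['u', 'd', '3', 'p', 'p']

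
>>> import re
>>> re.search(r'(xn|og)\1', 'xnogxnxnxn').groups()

The backreference `\1` re-matches whatever the first group consumed, character for character.
`re.search` scans for the first position where the pattern succeeds.
The match spans [4:8] → 'xnxn'.
Captured: group 1 = 'xn'.

('xn',)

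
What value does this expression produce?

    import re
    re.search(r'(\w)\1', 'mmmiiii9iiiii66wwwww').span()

(0, 2)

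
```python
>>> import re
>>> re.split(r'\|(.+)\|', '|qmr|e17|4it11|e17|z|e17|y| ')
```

['', 'qmr|e17|4it11|e17|z|e17|y', ' ']

Matches to split on: at [0:27] → '|qmr|e17|4it11|e17|z|e17|y|'.
`re.split` interleaves the captured-group text with the surrounding fragments.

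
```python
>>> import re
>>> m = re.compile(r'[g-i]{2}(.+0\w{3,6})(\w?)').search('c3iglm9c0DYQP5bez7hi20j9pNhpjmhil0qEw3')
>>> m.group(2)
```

''

This matches exactly 2 of a character in [g-i]; then one or more of any character, then the literal '0', then 3 to 6 of a word character (captured); then optionally a word character (captured).
`re.search` tries every starting position until one works.
The match spans [2:38] → 'iglm9c0DYQP5bez7hi20j9pNhpjmhil0qEw3'.
Captured: group 1 = 'lm9c0DYQP5bez7hi20j9pNhpjmhil0qEw3', group 2 = ''.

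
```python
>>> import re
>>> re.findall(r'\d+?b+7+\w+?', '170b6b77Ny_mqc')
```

['6b77N']

This matches one or more of a digit (lazy), then one or more of the literal 'b', then one or more of a literal '7'; then one or more of a word character (lazy).
Walking the string: at [4:9] → '6b77N'.
`findall` yields the raw match text (1 of them) because the pattern has no groups.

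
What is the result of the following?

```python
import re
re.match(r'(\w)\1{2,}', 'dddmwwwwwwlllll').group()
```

'ddd'

`re.match` only tries the pattern at the start of the string.
The match spans [0:3] → 'ddd'.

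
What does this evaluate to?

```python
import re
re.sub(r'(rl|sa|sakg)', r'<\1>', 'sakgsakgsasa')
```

'<sa>kg<sa>kg<sa><sa>'

`|` is ordered: at each position the engine commits to the first alternative that works.
Matches: at [0:2] → 'sa'; at [4:6] → 'sa'; at [8:10] → 'sa'; at [10:12] → 'sa'.
The replacement refers to a captured group, so each match is rewritten using its own captured text.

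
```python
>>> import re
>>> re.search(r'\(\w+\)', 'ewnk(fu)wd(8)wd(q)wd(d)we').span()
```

(4, 8)

`re.search` scans for the first position where the pattern succeeds.
The match spans [4:8] → '(fu)'.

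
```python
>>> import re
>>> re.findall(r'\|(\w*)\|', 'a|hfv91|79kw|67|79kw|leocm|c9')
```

['hfv91', '67', 'leocm']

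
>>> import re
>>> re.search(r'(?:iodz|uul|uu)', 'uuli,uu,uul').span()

Alternation isn't longest-match — the leftmost alternative that fits at this position is chosen.
`search` walks the string left to right and returns the first match it finds.
The match spans [0:3] → 'uul'.

(0, 3)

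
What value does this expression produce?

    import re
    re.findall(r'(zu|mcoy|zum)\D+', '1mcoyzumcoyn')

['mcoy']

Walking the string: at [1:12] match 'mcoyzumcoyn', group 1 = 'mcoy'.
Because there's exactly one group, `findall` drops the full match and keeps group 1 from the one hit.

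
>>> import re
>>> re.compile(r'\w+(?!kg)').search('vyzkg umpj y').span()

A negative assertion filters positions out without eating any characters.
`re.search` tries every starting position until one works.
The match spans [0:5] → 'vyzkg'.

(0, 5)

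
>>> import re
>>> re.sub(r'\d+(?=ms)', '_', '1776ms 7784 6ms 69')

'_ms 7784 _ms 69'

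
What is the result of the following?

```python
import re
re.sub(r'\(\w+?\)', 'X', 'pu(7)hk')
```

Every occurrence is swapped for 'X'.

'puXhk'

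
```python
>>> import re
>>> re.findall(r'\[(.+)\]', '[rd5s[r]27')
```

['rd5s[r']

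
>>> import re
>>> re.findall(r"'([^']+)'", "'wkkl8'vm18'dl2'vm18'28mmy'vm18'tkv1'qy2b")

With a single group, `findall` returns only what that group captured — 4 items.

['wkkl8', 'dl2', '28mmy', 'tkv1']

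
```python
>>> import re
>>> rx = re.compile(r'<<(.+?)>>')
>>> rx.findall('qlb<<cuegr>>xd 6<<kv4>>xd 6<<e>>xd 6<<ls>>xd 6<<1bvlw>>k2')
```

['cuegr', 'kv4', 'e', 'ls', '1bvlw']

A `+?`/`*?`/`{m,n}?` starts at its minimum and grows only as far as needed for what follows to match.
Scanning left to right: at [3:12] match '<<cuegr>>', group 1 = 'cuegr'; at [16:23] match '<<kv4>>', group 1 = 'kv4'; at [27:32] match '<<e>>', group 1 = 'e'; at [36:42] match '<<ls>>', group 1 = 'ls'; at [46:55] match '<<1bvlw>>', group 1 = '1bvlw'.
Because there's exactly one group, `findall` drops the full match and keeps group 1 from each hit.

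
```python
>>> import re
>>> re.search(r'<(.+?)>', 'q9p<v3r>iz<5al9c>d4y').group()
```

Lazy quantifiers expand one character at a time until the remainder of the pattern can match.
`search` walks the string left to right and returns the first match it finds.
The match spans [3:8] → '<v3r>'.
Captured: group 1 = 'v3r'.

'<v3r>'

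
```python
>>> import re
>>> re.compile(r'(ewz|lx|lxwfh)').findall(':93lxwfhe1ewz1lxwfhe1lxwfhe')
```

`|` is ordered: at each position the engine commits to the first alternative that works.
Because there's exactly one group, `findall` drops the full match and keeps group 1 from each hit.

['lx', 'ewz', 'lx', 'lx']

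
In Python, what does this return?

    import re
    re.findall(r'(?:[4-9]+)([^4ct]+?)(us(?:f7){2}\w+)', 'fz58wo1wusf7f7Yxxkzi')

This matches one or more of a character in [4-9] (non-capturing group); then one or more of any character except [4ct] (lazy) (captured); then the literal 'us', then the literal 'f7' repeated 2 times, then one or more of a word character (captured).
Matches: at [2:20] match '58wo1wusf7f7Yxxkzi', groups = ('wo1w', 'usf7f7Yxxkzi').
With 2 capturing groups, `findall` returns a 2-tuple per match.

[('wo1w', 'usf7f7Yxxkzi')]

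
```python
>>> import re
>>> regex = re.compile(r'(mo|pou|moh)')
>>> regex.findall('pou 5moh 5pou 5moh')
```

['pou', 'mo', 'pou', 'mo']

The regex engine tests alternatives in the order written; an earlier branch that matches wins even if a later one would match more.
Scanning left to right: at [0:3] match 'pou', group 1 = 'pou'; at [5:7] match 'mo', group 1 = 'mo'; at [10:13] match 'pou', group 1 = 'pou'; at [15:17] match 'mo', group 1 = 'mo'.
Because there's exactly one group, `findall` drops the full match and keeps group 1 from each hit.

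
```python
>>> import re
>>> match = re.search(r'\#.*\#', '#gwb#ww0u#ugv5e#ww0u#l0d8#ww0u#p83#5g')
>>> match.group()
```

'#gwb#ww0u#ugv5e#ww0u#l0d8#ww0u#p83#'

Unlike `match`, `search` isn't anchored — it looks for the pattern anywhere in the string.
The match spans [0:35] → '#gwb#ww0u#ugv5e#ww0u#l0d8#ww0u#p83#'.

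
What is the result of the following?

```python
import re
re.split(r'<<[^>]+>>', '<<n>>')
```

['', '']

Splitting on the pattern gives 2 pieces.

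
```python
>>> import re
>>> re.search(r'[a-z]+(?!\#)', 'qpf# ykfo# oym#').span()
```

(0, 2)

Because the assertion is negative and zero-width, positions next to the forbidden text are skipped.
`re.search` scans for the first position where the pattern succeeds.
The match spans [0:2] → 'qp'.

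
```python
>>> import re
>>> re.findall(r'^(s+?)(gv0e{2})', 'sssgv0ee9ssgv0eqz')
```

[('sss', 'gv0ee')]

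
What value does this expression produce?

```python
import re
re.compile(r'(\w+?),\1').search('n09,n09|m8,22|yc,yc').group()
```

`\1` has to match the exact text group 1 already captured.
`search` walks the string left to right and returns the first match it finds.
The match spans [0:7] → 'n09,n09'.
Captured: group 1 = 'n09'.

'n09,n09'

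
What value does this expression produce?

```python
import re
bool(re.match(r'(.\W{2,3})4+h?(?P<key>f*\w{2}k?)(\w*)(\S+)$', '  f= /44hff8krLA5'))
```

False

Pattern: any character, then 2 to 3 of a non-word character (captured); then one or more of the literal '4', then optionally a literal 'h'; then zero or more of a literal 'f', then exactly 2 of a word character, then optionally the literal 'k' (captured as 'key'); then zero or more of a word character (captured); then one or more of a non-whitespace character (captured); then anchored at the end.
With `match`, the pattern is implicitly anchored at the beginning.
Here the string doesn't start with a match, so the call returns None, and `bool(None)` is False.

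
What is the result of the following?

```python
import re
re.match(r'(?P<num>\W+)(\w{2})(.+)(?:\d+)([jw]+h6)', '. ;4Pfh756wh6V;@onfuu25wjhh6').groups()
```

('. ;', '4P', 'fh75', 'wh6')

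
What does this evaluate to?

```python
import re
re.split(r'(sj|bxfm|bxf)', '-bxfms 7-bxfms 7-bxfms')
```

Alternation tries branches left to right and keeps the first one that lets the overall match succeed at that position.
Matches to split on: at [1:5] → 'bxfm'; at [9:13] → 'bxfm'; at [17:21] → 'bxfm'.
`re.split` interleaves the captured-group text with the surrounding fragments.

['-', 'bxfm', 's 7-', 'bxfm', 's 7-', 'bxfm', 's']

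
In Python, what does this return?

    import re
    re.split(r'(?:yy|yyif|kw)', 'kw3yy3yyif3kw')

The regex engine tests alternatives in the order written; an earlier branch that matches wins even if a later one would match more.
Each match becomes a cut point; 5 segments remain.

['', '3', '3', 'if3', '']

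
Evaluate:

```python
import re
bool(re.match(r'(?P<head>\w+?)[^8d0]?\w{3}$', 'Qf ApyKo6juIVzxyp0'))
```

False

With `match`, the pattern is implicitly anchored at the beginning.
Here the string doesn't start with a match, so the call returns None, and `bool(None)` is False.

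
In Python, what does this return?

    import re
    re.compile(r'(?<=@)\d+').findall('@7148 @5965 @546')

Because the assertion is zero-width, the text it checks is not consumed and won't appear in the result.
No capturing groups, so `findall` returns the 3 full match strings.

['7148', '5965', '546']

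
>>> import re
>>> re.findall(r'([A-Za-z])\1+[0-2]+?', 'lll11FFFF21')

['l', 'F']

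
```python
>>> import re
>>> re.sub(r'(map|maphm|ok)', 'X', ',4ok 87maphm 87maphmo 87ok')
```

',4X 87Xhm 87Xhmo 87X'

`|` is ordered: at each position the engine commits to the first alternative that works.
Matches: at [2:4] → 'ok'; at [7:10] → 'map'; at [15:18] → 'map'; at [24:26] → 'ok'.
`sub` substitutes 'X' at each match site.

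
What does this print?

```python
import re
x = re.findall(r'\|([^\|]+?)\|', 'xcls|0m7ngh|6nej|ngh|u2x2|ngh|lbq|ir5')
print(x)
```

['0m7ngh', 'ngh', 'ngh']

With a single group, `findall` returns only what that group captured — 3 items.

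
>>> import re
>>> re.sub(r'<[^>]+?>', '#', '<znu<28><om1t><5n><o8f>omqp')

'####omqp'

Matches: at [0:8] → '<znu<28>'; at [8:14] → '<om1t>'; at [14:18] → '<5n>'; at [18:23] → '<o8f>'.
`sub` substitutes '#' at each match site.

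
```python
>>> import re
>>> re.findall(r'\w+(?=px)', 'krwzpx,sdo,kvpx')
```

Because the assertion is zero-width, the text it checks is not consumed and won't appear in the result.
No capturing groups, so `findall` returns the 2 full match strings.

['krwz', 'kv']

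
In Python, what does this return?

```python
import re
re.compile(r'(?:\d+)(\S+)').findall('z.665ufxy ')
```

This matches one or more of a digit (non-capturing group); then one or more of a non-whitespace character (captured).
Matches: at [2:9] match '665ufxy', group 1 = 'ufxy'.
One capturing group, so `findall` returns just the captured substring from the one match — 1 in all.

['ufxy']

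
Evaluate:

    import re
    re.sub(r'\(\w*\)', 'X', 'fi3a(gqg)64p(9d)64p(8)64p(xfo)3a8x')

'fi3aX64pX64pX64pX3a8x'

Matches: at [4:9] → '(gqg)'; at [12:16] → '(9d)'; at [19:22] → '(8)'; at [25:30] → '(xfo)'.
`sub` substitutes 'X' at each match site.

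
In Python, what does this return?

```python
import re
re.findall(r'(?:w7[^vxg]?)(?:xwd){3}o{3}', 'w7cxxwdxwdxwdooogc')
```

The pattern matches the literal 'w7', then optionally any character except [vxg] (non-capturing group); then the literal 'xwd' repeated 3 times, then exactly 3 of a literal 'o'.
Since nothing is captured, `findall` lists the 0 matched substrings directly.
Nothing in the string satisfies the pattern, so the list is empty.

[]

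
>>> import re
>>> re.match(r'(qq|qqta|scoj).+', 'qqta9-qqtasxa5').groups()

('qq',)

The match spans [0:14] → 'qqta9-qqtasxa5'.
Captured: group 1 = 'qq'.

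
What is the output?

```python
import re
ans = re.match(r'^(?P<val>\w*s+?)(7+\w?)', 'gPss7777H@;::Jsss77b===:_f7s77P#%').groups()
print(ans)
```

The match spans [0:9] → 'gPss7777H'.
Captured: group 1 = 'gPss', group 2 = '7777H'.

('gPss', '7777H')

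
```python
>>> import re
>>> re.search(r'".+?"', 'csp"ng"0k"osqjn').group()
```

The match spans [3:7] → '"ng"'.

'"ng"'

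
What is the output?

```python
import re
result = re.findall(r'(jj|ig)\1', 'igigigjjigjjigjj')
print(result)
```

The backreference `\1` re-matches whatever the first group consumed, character for character.
Walking the string: at [0:4] match 'igig', group 1 = 'ig'.
With a single group, `findall` returns only what that group captured — 1 item.

['ig']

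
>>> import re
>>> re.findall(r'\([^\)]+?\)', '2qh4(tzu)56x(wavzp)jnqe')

['(tzu)', '(wavzp)']

No capturing groups, so `findall` returns the 2 full match strings.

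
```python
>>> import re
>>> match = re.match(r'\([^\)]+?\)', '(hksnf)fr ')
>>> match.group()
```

`re.match` won't scan ahead — the pattern has to work from the very first character.
The match spans [0:7] → '(hksnf)'.

'(hksnf)'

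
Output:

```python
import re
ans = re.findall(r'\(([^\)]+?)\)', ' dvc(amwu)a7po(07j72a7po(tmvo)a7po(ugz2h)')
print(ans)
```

['amwu', '07j72a7po(tmvo', 'ugz2h']

Matches: at [4:10] match '(amwu)', group 1 = 'amwu'; at [14:30] match '(07j72a7po(tmvo)', group 1 = '07j72a7po(tmvo'; at [34:41] match '(ugz2h)', group 1 = 'ugz2h'.
`findall` collects group 1 from each match (3 total).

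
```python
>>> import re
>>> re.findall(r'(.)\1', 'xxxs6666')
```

`\1` is not a pattern — it's the concrete string captured by group 1, re-applied verbatim.
Matches: at [0:2] match 'xx', group 1 = 'x'; at [4:6] match '66', group 1 = '6'; at [6:8] match '66', group 1 = '6'.
With a single group, `findall` returns only what that group captured — 3 items.

['x', '6', '6']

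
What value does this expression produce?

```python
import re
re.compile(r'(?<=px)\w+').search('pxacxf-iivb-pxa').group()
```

'acxf'

The lookaround is zero-width — it requires the adjacent text to match without consuming it, so the asserted text isn't part of the match.
The match spans [2:6] → 'acxf'.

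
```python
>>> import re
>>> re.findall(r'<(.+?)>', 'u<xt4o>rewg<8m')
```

['xt4o']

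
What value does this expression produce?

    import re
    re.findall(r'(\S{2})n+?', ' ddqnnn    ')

['dq']

This matches exactly 2 of a non-whitespace character (captured); then one or more of a literal 'n' (lazy).
Walking the string: at [2:5] match 'dqn', group 1 = 'dq'.
One capturing group, so `findall` returns just the captured substring from the one match — 1 in all.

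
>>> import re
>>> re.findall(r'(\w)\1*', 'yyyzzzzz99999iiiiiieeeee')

`\1` is not a pattern — it's the concrete string captured by group 1, re-applied verbatim.
Matches: at [0:3] match 'yyy', group 1 = 'y'; at [3:8] match 'zzzzz', group 1 = 'z'; at [8:13] match '99999', group 1 = '9'; at [13:19] match 'iiiiii', group 1 = 'i'; at [19:24] match 'eeeee', group 1 = 'e'.
One capturing group, so `findall` returns just the captured substring from each match — 5 in all.

['y', 'z', '9', 'i', 'e']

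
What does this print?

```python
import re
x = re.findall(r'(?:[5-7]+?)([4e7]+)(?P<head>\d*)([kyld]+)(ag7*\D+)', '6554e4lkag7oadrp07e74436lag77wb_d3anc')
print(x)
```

Pattern: one or more of a character in [5-7] (lazy) (non-capturing group); then one or more of one of [4e7] (captured); then zero or more of a digit (captured as 'head'); then one or more of one of [kyld] (captured); then the literal 'ag', then zero or more of the literal '7', then one or more of a non-digit (captured).
Scanning left to right: at [0:16] match '6554e4lkag7oadrp', groups = ('4e4', '', 'lk', 'ag7oadrp'); at [17:33] match '7e74436lag77wb_d', groups = ('e744', '36', 'l', 'ag77wb_d').
`findall` packs the 4 group values into a tuple for every match.

[('4e4', '', 'lk', 'ag7oadrp'), ('e744', '36', 'l', 'ag77wb_d')]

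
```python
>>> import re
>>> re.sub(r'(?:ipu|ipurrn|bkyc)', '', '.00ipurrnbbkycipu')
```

`|` is ordered: at each position the engine commits to the first alternative that works.
Matches: at [3:6] → 'ipu'; at [10:14] → 'bkyc'; at [14:17] → 'ipu'.
Each match is replaced by ''.

'.00rrnb'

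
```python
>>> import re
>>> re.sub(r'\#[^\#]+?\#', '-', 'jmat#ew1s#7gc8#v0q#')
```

Matches: at [4:10] → '#ew1s#'; at [14:19] → '#v0q#'.
Each match is replaced by '-'.

'jmat-7gc8-'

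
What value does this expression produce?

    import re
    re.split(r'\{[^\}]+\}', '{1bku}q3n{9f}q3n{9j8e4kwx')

Matches to split on: at [0:6] → '{1bku}'; at [9:13] → '{9f}'.
Splitting on the pattern gives 3 pieces.

['', 'q3n', 'q3n{9j8e4kwx']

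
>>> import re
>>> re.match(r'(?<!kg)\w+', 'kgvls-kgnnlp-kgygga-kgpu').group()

'kgvls'

`(?!…)`/`(?<!…)` only lets a position through if the neighbouring text does NOT match; no characters are consumed.
`match` is anchored at position 0; if the pattern doesn't fit there, it returns None.
The match spans [0:5] → 'kgvls'.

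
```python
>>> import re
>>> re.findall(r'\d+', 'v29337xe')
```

This matches one or more of a digit.
Walking the string: at [1:6] → '29337'.
Since nothing is captured, `findall` lists the 1 matched substring directly.

['29337']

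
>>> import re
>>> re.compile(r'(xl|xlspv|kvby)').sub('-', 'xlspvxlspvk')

'-spv-spvk'

Alternation tries branches left to right and keeps the first one that lets the overall match succeed at that position.
Every occurrence is swapped for '-'.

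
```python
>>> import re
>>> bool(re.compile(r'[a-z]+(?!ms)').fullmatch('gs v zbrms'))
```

False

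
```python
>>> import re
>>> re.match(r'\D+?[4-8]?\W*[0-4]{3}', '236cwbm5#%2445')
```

None

Pattern: one or more of a non-digit (lazy); then optionally a character in [4-8], then zero or more of a non-word character, then exactly 3 of a character in [0-4].
`match` is anchored at position 0; if the pattern doesn't fit there, it returns None.
Here position 0 doesn't satisfy it, so the call returns None.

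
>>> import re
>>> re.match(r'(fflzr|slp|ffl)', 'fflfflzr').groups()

('ffl',)

With `match`, the pattern is implicitly anchored at the beginning.
The match spans [0:3] → 'ffl'.
Captured: group 1 = 'ffl'.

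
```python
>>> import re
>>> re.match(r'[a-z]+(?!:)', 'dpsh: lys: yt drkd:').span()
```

The negative lookahead/lookbehind blocks any match where the forbidden context is present.
With `match`, the pattern is implicitly anchored at the beginning.
The match spans [0:3] → 'dps'.

(0, 3)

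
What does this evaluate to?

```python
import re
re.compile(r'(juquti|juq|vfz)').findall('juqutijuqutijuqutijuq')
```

['juquti', 'juquti', 'juquti', 'juq']

`|` is ordered: at each position the engine commits to the first alternative that works.
`findall` collects group 1 from each match (4 total).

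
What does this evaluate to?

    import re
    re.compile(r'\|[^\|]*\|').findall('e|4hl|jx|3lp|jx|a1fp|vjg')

No capturing groups, so `findall` returns the 3 full match strings.

['|4hl|', '|3lp|', '|a1fp|']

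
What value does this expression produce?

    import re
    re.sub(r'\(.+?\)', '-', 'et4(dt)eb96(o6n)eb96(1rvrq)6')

'et4-eb96-eb96-6'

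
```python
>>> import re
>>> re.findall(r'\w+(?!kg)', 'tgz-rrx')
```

['tgz', 'rrx']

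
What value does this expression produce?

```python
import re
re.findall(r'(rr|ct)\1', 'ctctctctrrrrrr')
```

The backreference `\1` re-matches whatever the first group consumed, character for character.
Walking the string: at [0:4] match 'ctct', group 1 = 'ct'; at [4:8] match 'ctct', group 1 = 'ct'; at [8:12] match 'rrrr', group 1 = 'rr'.
Because there's exactly one group, `findall` drops the full match and keeps group 1 from each hit.

['ct', 'ct', 'rr']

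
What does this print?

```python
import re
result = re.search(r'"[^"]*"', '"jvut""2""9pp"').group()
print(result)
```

`re.search` tries every starting position until one works.
The match spans [0:6] → '"jvut"'.

"jvut"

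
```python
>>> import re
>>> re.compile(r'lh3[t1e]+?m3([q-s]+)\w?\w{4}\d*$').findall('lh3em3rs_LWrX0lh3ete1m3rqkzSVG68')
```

Pattern: the literal 'lh3', then one or more of one of [t1e] (lazy), then the literal 'm3'; then one or more of a character in [q-s] (captured); then optionally a word character, then exactly 4 of a word character; then zero or more of a digit; then anchored at the end.
Matches: at [14:32] match 'lh3ete1m3rqkzSVG68', group 1 = 'rq'.
One capturing group, so `findall` returns just the captured substring from the one match — 1 in all.

['rq']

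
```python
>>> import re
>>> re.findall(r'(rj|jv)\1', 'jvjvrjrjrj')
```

['jv', 'rj']

A backreference is literal: `\1` must see the identical characters the first group matched.
Because there's exactly one group, `findall` drops the full match and keeps group 1 from each hit.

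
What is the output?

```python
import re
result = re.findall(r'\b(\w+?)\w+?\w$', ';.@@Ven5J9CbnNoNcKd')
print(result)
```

['V']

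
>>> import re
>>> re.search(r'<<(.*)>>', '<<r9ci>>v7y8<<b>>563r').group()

'<<r9ci>>v7y8<<b>>'

The match spans [0:17] → '<<r9ci>>v7y8<<b>>'.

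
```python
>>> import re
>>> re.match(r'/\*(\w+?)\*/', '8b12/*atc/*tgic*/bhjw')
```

None

`re.match` won't scan ahead — the pattern has to work from the very first character.
Here the string doesn't start with a match, so the call returns None.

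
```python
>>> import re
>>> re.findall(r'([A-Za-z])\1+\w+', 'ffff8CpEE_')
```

After group 1 captures some text, `\1` only succeeds where that same text appears again.
Matches: at [0:10] match 'ffff8CpEE_', group 1 = 'f'.
One capturing group, so `findall` returns just the captured substring from the one match — 1 in all.

['f']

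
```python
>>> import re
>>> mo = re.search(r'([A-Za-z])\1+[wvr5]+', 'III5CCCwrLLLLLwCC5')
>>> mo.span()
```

(0, 4)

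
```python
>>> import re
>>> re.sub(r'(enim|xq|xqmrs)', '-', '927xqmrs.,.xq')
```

Alternation tries branches left to right and keeps the first one that lets the overall match succeed at that position.
`sub` substitutes '-' at each match site.

'927-mrs.,.-'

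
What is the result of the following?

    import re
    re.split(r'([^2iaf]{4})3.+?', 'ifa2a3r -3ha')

['ifa2a', '3r -', 'a']

This matches exactly 4 of any character except [2iaf] (captured); then a literal '3', then one or more of any character (lazy).
Lazy quantifiers expand one character at a time until the remainder of the pattern can match.
Matches to split on: at [5:11] → '3r -3h'.
With a capturing group present, the delimiter's captured portion is kept in the result list.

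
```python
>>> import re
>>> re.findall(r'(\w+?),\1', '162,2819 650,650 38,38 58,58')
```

['2', '650', '38', '58']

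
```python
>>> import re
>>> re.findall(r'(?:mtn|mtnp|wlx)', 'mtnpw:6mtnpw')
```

['mtn', 'mtn']

Alternation isn't longest-match — the leftmost alternative that fits at this position is chosen.
Matches: at [0:3] → 'mtn'; at [7:10] → 'mtn'.
With no groups in the pattern, `findall` gives back each whole match — 2 here.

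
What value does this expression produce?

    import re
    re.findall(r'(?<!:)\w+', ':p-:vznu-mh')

A negative assertion filters positions out without eating any characters.
Scanning left to right: at [5:8] → 'znu'; at [9:11] → 'mh'.
With no groups in the pattern, `findall` gives back each whole match — 2 here.

['znu', 'mh']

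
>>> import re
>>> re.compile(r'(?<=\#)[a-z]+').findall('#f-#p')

['f', 'p']

Because the assertion is zero-width, the text it checks is not consumed and won't appear in the result.
`findall` yields the raw match text (2 of them) because the pattern has no groups.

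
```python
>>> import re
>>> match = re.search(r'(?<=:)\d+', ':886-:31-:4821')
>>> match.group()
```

'886'

The positive lookaround only admits positions where the adjacent text matches; those characters stay outside the span.
`re.search` tries every starting position until one works.
The match spans [1:4] → '886'.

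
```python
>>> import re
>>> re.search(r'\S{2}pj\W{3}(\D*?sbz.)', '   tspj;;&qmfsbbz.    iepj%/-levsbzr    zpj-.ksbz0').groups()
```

The match spans [3:36] → 'tspj;;&qmfsbbz.    iepj%/-levsbzr'.
Captured: group 1 = 'qmfsbbz.    iepj%/-levsbzr'.

('qmfsbbz.    iepj%/-levsbzr',)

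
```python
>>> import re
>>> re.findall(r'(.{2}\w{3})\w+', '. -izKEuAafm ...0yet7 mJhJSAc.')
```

The pattern matches exactly 2 of any character, then exactly 3 of a word character (captured); then one or more of a word character.
Scanning left to right: at [1:12] match ' -izKEuAafm', group 1 = ' -izK'; at [14:21] match '..0yet7', group 1 = '..0ye'; at [21:29] match ' mJhJSAc', group 1 = ' mJhJ'.
With a single group, `findall` returns only what that group captured — 3 items.

[' -izK', '..0ye', ' mJhJ']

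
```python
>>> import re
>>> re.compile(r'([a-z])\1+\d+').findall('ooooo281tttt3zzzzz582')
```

['o', 't', 'z']

`\1` has to match the exact text group 1 already captured.
Walking the string: at [0:8] match 'ooooo281', group 1 = 'o'; at [8:13] match 'tttt3', group 1 = 't'; at [13:21] match 'zzzzz582', group 1 = 'z'.
Because there's exactly one group, `findall` drops the full match and keeps group 1 from each hit.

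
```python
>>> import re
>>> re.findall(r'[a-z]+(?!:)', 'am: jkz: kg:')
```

['a', 'jk', 'k']

A negative assertion filters positions out without eating any characters.
Scanning left to right: at [0:1] → 'a'; at [4:6] → 'jk'; at [9:10] → 'k'.
With no groups in the pattern, `findall` gives back each whole match — 3 here.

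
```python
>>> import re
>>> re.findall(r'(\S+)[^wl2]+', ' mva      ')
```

['mva']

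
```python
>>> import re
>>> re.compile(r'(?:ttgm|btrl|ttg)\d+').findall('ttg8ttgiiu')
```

['ttg8']

No capturing groups, so `findall` returns the 1 full match string.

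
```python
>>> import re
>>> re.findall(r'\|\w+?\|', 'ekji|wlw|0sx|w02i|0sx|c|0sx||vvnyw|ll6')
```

['|wlw|', '|w02i|', '|c|', '|vvnyw|']

Walking the string: at [4:9] → '|wlw|'; at [12:18] → '|w02i|'; at [21:24] → '|c|'; at [28:35] → '|vvnyw|'.
Since nothing is captured, `findall` lists the 4 matched substrings directly.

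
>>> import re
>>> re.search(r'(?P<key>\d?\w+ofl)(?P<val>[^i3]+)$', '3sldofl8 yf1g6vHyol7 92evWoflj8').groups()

('3sldofl', '8 yf1g6vHyol7 92evWoflj8')

The match spans [0:31] → '3sldofl8 yf1g6vHyol7 92evWoflj8'.
Captured: group 1 = '3sldofl', group 2 = '8 yf1g6vHyol7 92evWoflj8'.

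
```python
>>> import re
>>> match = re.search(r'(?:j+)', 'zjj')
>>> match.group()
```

'jj'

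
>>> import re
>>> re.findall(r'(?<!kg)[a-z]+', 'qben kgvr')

['qben', 'kgvr']

The negative lookahead/lookbehind blocks any match where the forbidden context is present.
No capturing groups, so `findall` returns the 2 full match strings.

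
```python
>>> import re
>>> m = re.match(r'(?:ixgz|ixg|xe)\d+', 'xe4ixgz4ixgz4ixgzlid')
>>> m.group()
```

'xe4'

`re.match` only tries the pattern at the start of the string.
The match spans [0:3] → 'xe4'.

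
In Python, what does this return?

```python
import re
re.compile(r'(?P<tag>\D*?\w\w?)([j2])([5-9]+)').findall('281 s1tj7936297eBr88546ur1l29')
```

[(' s1t', 'j', '79'), ('36', '2', '97'), ('ur1l', '2', '9')]

The pattern matches zero or more of a non-digit (lazy), then a word character, then optionally a word character (captured as 'tag'); then one of [j2] (captured); then one or more of a character in [5-9] (captured).
Scanning left to right: at [3:10] match ' s1tj79', groups = (' s1t', 'j', '79'); at [10:15] match '36297', groups = ('36', '2', '97'); at [23:29] match 'ur1l29', groups = ('ur1l', '2', '9').
3 groups means each result is a tuple of 3 captured strings — 3 here.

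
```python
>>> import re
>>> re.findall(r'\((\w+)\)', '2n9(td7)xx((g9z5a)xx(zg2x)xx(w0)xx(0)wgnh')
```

Matches: at [3:8] match '(td7)', group 1 = 'td7'; at [11:18] match '(g9z5a)', group 1 = 'g9z5a'; at [20:26] match '(zg2x)', group 1 = 'zg2x'; at [28:32] match '(w0)', group 1 = 'w0'; at [34:37] match '(0)', group 1 = '0'.
One capturing group, so `findall` returns just the captured substring from each match — 5 in all.

['td7', 'g9z5a', 'zg2x', 'w0', '0']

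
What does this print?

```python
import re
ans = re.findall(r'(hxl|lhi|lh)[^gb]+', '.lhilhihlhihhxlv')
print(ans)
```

The regex engine tests alternatives in the order written; an earlier branch that matches wins even if a later one would match more.
Walking the string: at [1:16] match 'lhilhihlhihhxlv', group 1 = 'lhi'.
`findall` collects group 1 from the one match (1 total).

['lhi']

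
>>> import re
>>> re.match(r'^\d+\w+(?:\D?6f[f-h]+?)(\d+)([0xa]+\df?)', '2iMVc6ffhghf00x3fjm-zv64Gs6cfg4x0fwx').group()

The pattern matches anchored at the start of the string; then one or more of a digit; then one or more of a word character; then optionally a non-digit, then the literal '6f', then one or more of a character in [f-h] (lazy) (non-capturing group); then one or more of a digit (captured); then one or more of one of [0xa], then a digit, then optionally a literal 'f' (captured).
With `match`, the pattern is implicitly anchored at the beginning.
The match spans [0:17] → '2iMVc6ffhghf00x3f'.
Captured: group 1 = '00', group 2 = 'x3f'.

'2iMVc6ffhghf00x3f'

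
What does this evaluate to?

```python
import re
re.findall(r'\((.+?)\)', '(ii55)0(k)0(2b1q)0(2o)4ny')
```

A non-greedy quantifier consumes as few characters as it can — just enough that the remainder of the pattern still matches from where it stops; whatever follows it matches normally.
Walking the string: at [0:6] match '(ii55)', group 1 = 'ii55'; at [7:10] match '(k)', group 1 = 'k'; at [11:17] match '(2b1q)', group 1 = '2b1q'; at [18:22] match '(2o)', group 1 = '2o'.
One capturing group, so `findall` returns just the captured substring from each match — 4 in all.

['ii55', 'k', '2b1q', '2o']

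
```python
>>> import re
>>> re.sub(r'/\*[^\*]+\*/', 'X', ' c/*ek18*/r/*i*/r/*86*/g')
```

`sub` substitutes 'X' at each match site.

' cXrXrXg'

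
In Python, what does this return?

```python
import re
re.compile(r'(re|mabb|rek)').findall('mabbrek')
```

['mabb', 're']

Branches in `(...|...)` are attempted left-to-right; the first branch that allows the whole pattern to succeed is taken.
Because there's exactly one group, `findall` drops the full match and keeps group 1 from each hit.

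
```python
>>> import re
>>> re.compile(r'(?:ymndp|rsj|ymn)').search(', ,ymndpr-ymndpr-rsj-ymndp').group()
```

'ymndp'

Alternation isn't longest-match — the leftmost alternative that fits at this position is chosen.
Unlike `match`, `search` isn't anchored — it looks for the pattern anywhere in the string.
The match spans [3:8] → 'ymndp'.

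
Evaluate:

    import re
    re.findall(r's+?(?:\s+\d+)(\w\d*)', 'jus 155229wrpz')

The pattern matches one or more of a literal 's' (lazy); then one or more of whitespace, then one or more of a digit (non-capturing group); then a word character, then zero or more of a digit (captured).
Matches: at [2:11] match 's 155229w', group 1 = 'w'.
`findall` collects group 1 from the one match (1 total).

['w']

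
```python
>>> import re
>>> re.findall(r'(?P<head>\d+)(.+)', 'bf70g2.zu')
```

Pattern: one or more of a digit (captured as 'head'); then one or more of any character (captured).
Scanning left to right: at [2:9] match '70g2.zu', groups = ('70', 'g2.zu').
`findall` packs the 2 group values into a tuple for every match.

[('70', 'g2.zu')]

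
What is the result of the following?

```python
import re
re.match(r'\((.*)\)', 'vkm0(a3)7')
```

None

`re.match` only tries the pattern at the start of the string.
Here the string doesn't start with a match, so the call returns None.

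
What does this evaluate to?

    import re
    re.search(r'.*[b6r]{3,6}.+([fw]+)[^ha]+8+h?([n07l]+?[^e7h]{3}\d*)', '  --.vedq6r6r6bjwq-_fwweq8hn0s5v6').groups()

Pattern: zero or more of any character, then 3 to 6 of one of [b6r]; then one or more of any character; then one or more of one of [fw] (captured); then one or more of any character except [ha], then one or more of the literal '8', then optionally the literal 'h'; then one or more of one of [n07l] (lazy), then exactly 3 of any character except [e7h], then zero or more of a digit (captured).
Unlike `match`, `search` isn't anchored — it looks for the pattern anywhere in the string.
The match spans [0:31] → '  --.vedq6r6r6bjwq-_fwweq8hn0s5'.
Captured: group 1 = 'w', group 2 = 'n0s5'.

('w', 'n0s5')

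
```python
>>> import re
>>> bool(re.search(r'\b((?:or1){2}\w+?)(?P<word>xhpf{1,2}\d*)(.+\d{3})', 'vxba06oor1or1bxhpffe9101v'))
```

Pattern: a word boundary (`\b`, zero-width); then the literal 'or1' repeated 2 times, then one or more of a word character (lazy) (captured); then the literal 'xhp', then 1 to 2 of a literal 'f', then zero or more of a digit (captured as 'word'); then one or more of any character, then exactly 3 of a digit (captured).
`search` walks the string left to right and returns the first match it finds.
Here no position works, so the call returns None, and `bool(None)` is False.

False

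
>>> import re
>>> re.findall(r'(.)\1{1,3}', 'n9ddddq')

`\1` is not a pattern — it's the concrete string captured by group 1, re-applied verbatim.
With a single group, `findall` returns only what that group captured — 1 item.

['d']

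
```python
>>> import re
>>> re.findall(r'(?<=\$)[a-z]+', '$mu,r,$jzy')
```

Lookahead/lookbehind check context without consuming it, so the matched span excludes the asserted characters.
Matches: at [1:3] → 'mu'; at [7:10] → 'jzy'.
No capturing groups, so `findall` returns the 2 full match strings.

['mu', 'jzy']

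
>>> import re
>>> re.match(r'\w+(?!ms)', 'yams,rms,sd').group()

`re.match` won't scan ahead — the pattern has to work from the very first character.
The match spans [0:4] → 'yams'.

'yams'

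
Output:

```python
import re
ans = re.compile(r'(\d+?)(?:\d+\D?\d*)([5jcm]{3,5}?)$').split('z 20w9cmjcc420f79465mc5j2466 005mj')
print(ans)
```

The pattern matches one or more of a digit (lazy) (captured); then one or more of a digit, then optionally a non-digit, then zero or more of a digit (non-capturing group); then 3 to 5 of one of [5jcm] (lazy) (captured); then anchored at the end.
Because the quantifier is non-greedy, it stops expanding at the earliest point where the rest of the pattern can succeed.
Matches to split on: at [24:34] → '2466 005mj'.
The group in the pattern means `split` returns the separators' captures alongside the pieces.

['z 20w9cmjcc420f79465mc5j', '2', '5mj', '']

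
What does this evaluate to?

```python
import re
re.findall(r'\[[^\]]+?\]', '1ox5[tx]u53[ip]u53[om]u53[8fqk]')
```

Walking the string: at [4:8] → '[tx]'; at [11:15] → '[ip]'; at [18:22] → '[om]'; at [25:31] → '[8fqk]'.
Since nothing is captured, `findall` lists the 4 matched substrings directly.

['[tx]', '[ip]', '[om]', '[8fqk]']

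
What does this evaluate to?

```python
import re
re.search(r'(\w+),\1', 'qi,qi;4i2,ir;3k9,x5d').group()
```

After group 1 captures some text, `\1` only succeeds where that same text appears again.
The match spans [0:5] → 'qi,qi'.

'qi,qi'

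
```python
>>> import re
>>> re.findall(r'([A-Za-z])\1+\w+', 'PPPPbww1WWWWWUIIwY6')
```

['P']

A backreference is literal: `\1` must see the identical characters the first group matched.
Scanning left to right: at [0:19] match 'PPPPbww1WWWWWUIIwY6', group 1 = 'P'.
One capturing group, so `findall` returns just the captured substring from the one match — 1 in all.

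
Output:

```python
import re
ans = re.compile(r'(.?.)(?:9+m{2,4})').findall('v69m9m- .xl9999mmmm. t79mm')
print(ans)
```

['xl', 't7']

The pattern matches optionally any character, then any character (captured); then one or more of a literal '9', then 2 to 4 of the literal 'm' (non-capturing group).
Walking the string: at [9:19] match 'xl9999mmmm', group 1 = 'xl'; at [21:26] match 't79mm', group 1 = 't7'.
Because there's exactly one group, `findall` drops the full match and keeps group 1 from each hit.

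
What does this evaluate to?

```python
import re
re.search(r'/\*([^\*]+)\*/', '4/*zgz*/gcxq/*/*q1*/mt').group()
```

'/*zgz*/'

The match spans [1:8] → '/*zgz*/'.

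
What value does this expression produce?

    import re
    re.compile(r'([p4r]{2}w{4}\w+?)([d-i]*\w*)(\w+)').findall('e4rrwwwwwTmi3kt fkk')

Lazy quantifiers expand one character at a time until the remainder of the pattern can match.
`findall` packs the 3 group values into a tuple for every match.

[('rrwwwww', 'Tmi3k', 't')]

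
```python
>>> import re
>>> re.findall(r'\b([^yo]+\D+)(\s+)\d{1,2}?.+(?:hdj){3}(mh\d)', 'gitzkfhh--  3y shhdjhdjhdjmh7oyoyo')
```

[('gitzkfhh-- ', ' ', 'mh7')]

This matches a word boundary (`\b`, zero-width); then one or more of any character except [yo], then one or more of a non-digit (captured); then one or more of whitespace (captured); then 1 to 2 of a digit (lazy), then one or more of any character, then the literal 'hdj' repeated 3 times; then the literal 'mh', then a digit (captured).
Matches: at [0:29] match 'gitzkfhh--  3y shhdjhdjhdjmh7', groups = ('gitzkfhh-- ', ' ', 'mh7').
`findall` packs the 3 group values into a tuple for every match.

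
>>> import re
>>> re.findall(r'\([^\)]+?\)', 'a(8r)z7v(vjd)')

Matches: at [1:5] → '(8r)'; at [8:13] → '(vjd)'.
`findall` yields the raw match text (2 of them) because the pattern has no groups.

['(8r)', '(vjd)']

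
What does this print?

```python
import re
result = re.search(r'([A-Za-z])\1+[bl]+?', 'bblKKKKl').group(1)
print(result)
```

The backreference `\1` re-matches whatever the first group consumed, character for character.
`re.search` scans for the first position where the pattern succeeds.
The match spans [0:3] → 'bbl'.
Captured: group 1 = 'b'.

b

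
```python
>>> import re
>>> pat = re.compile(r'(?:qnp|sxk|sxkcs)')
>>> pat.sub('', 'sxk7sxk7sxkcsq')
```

'77csq'

Branches in `(...|...)` are attempted left-to-right; the first branch that allows the whole pattern to succeed is taken.
`sub` substitutes '' at each match site.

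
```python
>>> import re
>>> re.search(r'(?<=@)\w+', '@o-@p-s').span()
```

The positive lookaround only admits positions where the adjacent text matches; those characters stay outside the span.
`search` walks the string left to right and returns the first match it finds.
The match spans [1:2] → 'o'.

(1, 2)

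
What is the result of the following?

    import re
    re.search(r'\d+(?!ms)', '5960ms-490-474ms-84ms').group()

'596'

`(?!…)`/`(?<!…)` only lets a position through if the neighbouring text does NOT match; no characters are consumed.
`re.search` scans for the first position where the pattern succeeds.
The match spans [0:3] → '596'.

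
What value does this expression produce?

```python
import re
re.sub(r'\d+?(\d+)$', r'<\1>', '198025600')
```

'<98025600>'

A `+?`/`*?`/`{m,n}?` starts at its minimum and grows only as far as needed for what follows to match.
The replacement refers to a captured group, so each match is rewritten using its own captured text.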